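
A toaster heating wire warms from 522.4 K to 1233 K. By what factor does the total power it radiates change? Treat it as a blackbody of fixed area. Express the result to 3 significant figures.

P ∝ T⁴, so P₂/P₁ = (T₂/T₁)⁴ = (1233/522.4)⁴ = (2.36026)⁴ = 31.0.

P₂/P₁ ≈ 31.0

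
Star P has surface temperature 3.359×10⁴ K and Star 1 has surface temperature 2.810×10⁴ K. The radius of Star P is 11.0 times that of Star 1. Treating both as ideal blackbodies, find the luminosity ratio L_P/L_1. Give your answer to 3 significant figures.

L ∝ R²T⁴, so L_P/L_1 = (R_P/R_1)²(T_P/T_1)⁴ = (11.0)² × (3.359×10⁴/2.810×10⁴)⁴ = 121 × 2.04181 = 247.

L_P/L_1 ≈ 247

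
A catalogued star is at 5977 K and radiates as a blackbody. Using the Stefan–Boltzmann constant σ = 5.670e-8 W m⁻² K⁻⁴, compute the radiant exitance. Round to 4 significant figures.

Stefan–Boltzmann: I = σT⁴ = 5.670×10⁻⁸ × (5977)⁴ = 7.236×10⁷ W/m².

I ≈ 7.236×10⁷ W/m²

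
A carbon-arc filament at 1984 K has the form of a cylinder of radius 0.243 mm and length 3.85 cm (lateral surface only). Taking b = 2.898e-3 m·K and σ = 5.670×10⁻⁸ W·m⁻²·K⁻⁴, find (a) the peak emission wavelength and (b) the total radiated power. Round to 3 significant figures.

(a) λ_max = b/T = 2.898×10⁻³/1984 = 1.461×10⁻⁶ m = 1.46 μm.
Lateral area A = 2πrL = 2π×2.43×10⁻⁴×0.0385 = 5.87823×10⁻⁵ m².
(b) P = σAT⁴ = 5.670×10⁻⁸×5.87823×10⁻⁵×(1984)⁴ = 51.6 W.

λ_max ≈ 1.46 μm; P ≈ 51.6 W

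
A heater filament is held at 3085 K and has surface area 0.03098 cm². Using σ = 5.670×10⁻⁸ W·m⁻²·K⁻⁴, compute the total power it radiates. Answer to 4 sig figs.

Area A = 0.03098 cm² = 3.098×10⁻⁶ m².
P = σAT⁴ = 5.670×10⁻⁸ × 3.098×10⁻⁶ × (3085)⁴ = 15.91 W.

P ≈ 15.91 W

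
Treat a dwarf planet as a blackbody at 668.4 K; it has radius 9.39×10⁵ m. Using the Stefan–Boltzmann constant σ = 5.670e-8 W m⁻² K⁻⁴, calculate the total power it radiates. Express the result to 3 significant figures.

P ≈ 1.25×10¹⁷ W

Surface area A = 4πR² = 4π(9.39×10⁵ m)² = 1.10800×10¹³ m².
P = σAT⁴ = 5.670×10⁻⁸ × 1.10800×10¹³ × (668.4)⁴ = 1.25×10¹⁷ W.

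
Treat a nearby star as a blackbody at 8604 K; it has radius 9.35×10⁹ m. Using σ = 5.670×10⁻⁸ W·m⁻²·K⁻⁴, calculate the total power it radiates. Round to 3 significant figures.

Surface area A = 4πR² = 4π(9.35×10⁹ m)² = 1.09858×10²¹ m².
P = σAT⁴ = 5.670×10⁻⁸ × 1.09858×10²¹ × (8604)⁴ = 3.41×10²⁹ W.

P ≈ 3.41×10²⁹ W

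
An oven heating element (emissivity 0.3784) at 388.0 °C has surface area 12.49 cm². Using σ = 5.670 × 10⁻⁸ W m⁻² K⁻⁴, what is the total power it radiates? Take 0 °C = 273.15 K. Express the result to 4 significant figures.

T = 388.0 °C + 273.15 = 661.15 K.
Area A = 12.49 cm² = 1.249×10⁻³ m².
P = εσAT⁴ = 0.3784 × 5.670×10⁻⁸ × 1.249×10⁻³ × (661.15)⁴ = 5.120 W.

P ≈ 5.120 W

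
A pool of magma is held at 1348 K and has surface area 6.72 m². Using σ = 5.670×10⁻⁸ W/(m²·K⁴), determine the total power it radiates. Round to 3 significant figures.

P ≈ 1.26×10⁶ W

Area A = 6.72 m².
P = σAT⁴ = 5.670×10⁻⁸ × 6.72 × (1348)⁴ = 1.26×10⁶ W.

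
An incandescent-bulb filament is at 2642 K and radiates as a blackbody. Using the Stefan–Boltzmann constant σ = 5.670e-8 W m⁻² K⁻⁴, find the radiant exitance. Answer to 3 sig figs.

I ≈ 2.76×10⁶ W/m²

Stefan–Boltzmann: I = σT⁴ = 5.670×10⁻⁸ × (2642)⁴ = 2.76×10⁶ W/m².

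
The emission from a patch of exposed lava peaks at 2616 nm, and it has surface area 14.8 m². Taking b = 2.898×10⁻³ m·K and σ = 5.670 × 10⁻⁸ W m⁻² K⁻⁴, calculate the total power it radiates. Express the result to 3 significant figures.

Wien's law: T = b/λ_max = 2.898×10⁻³/2.616×10⁻⁶ = 1107.80 K.
Area A = 14.8 m².
Then P = σAT⁴ = 5.670×10⁻⁸×14.8×(1107.80)⁴ = 1.26×10⁶ W.

P ≈ 1.26×10⁶ W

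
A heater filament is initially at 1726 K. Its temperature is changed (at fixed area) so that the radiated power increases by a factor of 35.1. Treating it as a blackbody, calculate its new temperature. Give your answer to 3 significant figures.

P ∝ T⁴, so T₂/T₁ = (P₂/P₁)^(1/4) = (35.1)^(1/4) = 2.43403.
T₂ = 1726 × 2.43403 = 4.20×10³ K.

T₂ ≈ 4.20×10³ K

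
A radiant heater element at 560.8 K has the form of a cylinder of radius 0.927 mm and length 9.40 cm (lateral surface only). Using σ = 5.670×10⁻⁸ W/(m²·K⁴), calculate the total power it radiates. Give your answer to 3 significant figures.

P ≈ 3.07 W

Lateral area A = 2πrL = 2π×9.27×10⁻⁴×0.0940 = 5.47504×10⁻⁴ m².
P = σAT⁴ = 5.670×10⁻⁸ × 5.47504×10⁻⁴ × (560.8)⁴ = 3.07 W.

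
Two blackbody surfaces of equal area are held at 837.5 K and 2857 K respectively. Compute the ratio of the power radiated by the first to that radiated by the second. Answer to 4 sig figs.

With equal areas, P₁/P₂ = (T₁/T₂)⁴ = (837.5/2857)⁴ = 7.384×10⁻³.

P₁/P₂ ≈ 7.384×10⁻³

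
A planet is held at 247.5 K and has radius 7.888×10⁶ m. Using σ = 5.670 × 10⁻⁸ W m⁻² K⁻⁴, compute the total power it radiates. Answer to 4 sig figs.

P ≈ 1.664×10¹⁷ W

Surface area A = 4πR² = 4π(7.888×10⁶ m)² = 7.81886×10¹⁴ m².
P = σAT⁴ = 5.670×10⁻⁸ × 7.81886×10¹⁴ × (247.5)⁴ = 1.664×10¹⁷ W.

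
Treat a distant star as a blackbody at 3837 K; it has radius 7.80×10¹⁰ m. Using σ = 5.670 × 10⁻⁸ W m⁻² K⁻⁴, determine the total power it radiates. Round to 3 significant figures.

P ≈ 9.40×10²⁹ W

Surface area A = 4πR² = 4π(7.80×10¹⁰ m)² = 7.64538×10²² m².
P = σAT⁴ = 5.670×10⁻⁸ × 7.64538×10²² × (3837)⁴ = 9.40×10²⁹ W.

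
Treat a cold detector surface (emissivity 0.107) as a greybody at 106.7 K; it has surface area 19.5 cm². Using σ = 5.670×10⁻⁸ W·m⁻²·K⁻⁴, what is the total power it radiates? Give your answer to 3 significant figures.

P ≈ 1.53×10⁻³ W

Area A = 19.5 cm² = 1.95×10⁻³ m².
P = εσAT⁴ = 0.107 × 5.670×10⁻⁸ × 1.95×10⁻³ × (106.7)⁴ = 1.53×10⁻³ W.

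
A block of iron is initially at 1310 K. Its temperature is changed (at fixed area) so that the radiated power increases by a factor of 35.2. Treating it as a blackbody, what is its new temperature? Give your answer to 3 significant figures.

T₂ ≈ 3.19×10³ K

P ∝ T⁴, so T₂/T₁ = (P₂/P₁)^(1/4) = (35.2)^(1/4) = 2.43577.
T₂ = 1310 × 2.43577 = 3.19×10³ K.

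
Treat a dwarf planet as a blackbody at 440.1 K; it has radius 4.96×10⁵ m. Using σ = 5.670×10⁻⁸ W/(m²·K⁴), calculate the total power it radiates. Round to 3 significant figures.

Surface area A = 4πR² = 4π(4.96×10⁵ m)² = 3.09153×10¹² m².
P = σAT⁴ = 5.670×10⁻⁸ × 3.09153×10¹² × (440.1)⁴ = 6.58×10¹⁵ W.

P ≈ 6.58×10¹⁵ W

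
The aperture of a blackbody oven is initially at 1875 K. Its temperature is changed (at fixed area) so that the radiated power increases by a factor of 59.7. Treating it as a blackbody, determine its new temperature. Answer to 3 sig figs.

P ∝ T⁴, so T₂/T₁ = (P₂/P₁)^(1/4) = (59.7)^(1/4) = 2.77967.
T₂ = 1875 × 2.77967 = 5.21×10³ K.

T₂ ≈ 5.21×10³ K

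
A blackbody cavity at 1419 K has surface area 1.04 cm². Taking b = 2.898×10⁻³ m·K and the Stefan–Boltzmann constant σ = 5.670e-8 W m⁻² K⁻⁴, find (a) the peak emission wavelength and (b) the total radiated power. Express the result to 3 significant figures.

λ_max ≈ 2.04 μm; P ≈ 23.9 W

(a) λ_max = b/T = 2.898×10⁻³/1419 = 2.042×10⁻⁶ m = 2.04 μm.
Area A = 1.04 cm² = 1.04×10⁻⁴ m².
(b) P = σAT⁴ = 5.670×10⁻⁸×1.04×10⁻⁴×(1419)⁴ = 23.9 W.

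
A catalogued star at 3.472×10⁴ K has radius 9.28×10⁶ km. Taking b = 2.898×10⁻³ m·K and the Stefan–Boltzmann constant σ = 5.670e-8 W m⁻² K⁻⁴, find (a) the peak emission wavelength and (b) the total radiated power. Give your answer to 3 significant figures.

(a) λ_max = b/T = 2.898×10⁻³/3.472×10⁴ = 8.347×10⁻⁸ m = 83.5 nm.
Surface area A = 4πR² = 4π(9.28×10⁹ m)² = 1.08220×10²¹ m².
(b) P = σAT⁴ = 5.670×10⁻⁸×1.08220×10²¹×(3.472×10⁴)⁴ = 8.92×10³¹ W.

λ_max ≈ 83.5 nm; P ≈ 8.92×10³¹ W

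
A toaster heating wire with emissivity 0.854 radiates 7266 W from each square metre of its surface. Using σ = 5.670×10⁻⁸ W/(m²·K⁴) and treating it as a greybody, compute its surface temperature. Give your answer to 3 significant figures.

T ≈ 622 K

I = εσT⁴, so T = (I/εσ)^(1/4) = (7266/(0.854×5.670×10⁻⁸))^(1/4) = 622 K.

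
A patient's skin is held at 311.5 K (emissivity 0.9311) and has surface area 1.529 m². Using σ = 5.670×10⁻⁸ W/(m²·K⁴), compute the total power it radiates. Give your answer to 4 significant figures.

P ≈ 760.0 W

Area A = 1.529 m².
P = εσAT⁴ = 0.9311 × 5.670×10⁻⁸ × 1.529 × (311.5)⁴ = 760.0 W.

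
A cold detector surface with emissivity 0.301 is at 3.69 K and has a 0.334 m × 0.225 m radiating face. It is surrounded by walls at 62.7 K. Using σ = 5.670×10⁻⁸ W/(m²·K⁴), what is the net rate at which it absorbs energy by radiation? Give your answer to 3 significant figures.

Net gain ≈ 0.0198 W

Area A = 0.334 × 0.225 = 0.07515 m².
Net radiated power P_net = εσA(T⁴ − T₀⁴) = 0.301×5.670×10⁻⁸×0.07515×(3.69⁴ − 62.7⁴).
T⁴ − T₀⁴ = 185.398 − 1.54550×10⁷ = -1.54548×10⁷ K⁴, so P_net = -0.0198 W — negative, meaning a net gain of 0.0198 W.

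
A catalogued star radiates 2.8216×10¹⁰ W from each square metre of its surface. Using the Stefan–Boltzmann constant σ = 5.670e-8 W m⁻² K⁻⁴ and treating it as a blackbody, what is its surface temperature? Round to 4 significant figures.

I = σT⁴, so T = (I/σ)^(1/4) = (2.8216×10¹⁰/(5.670×10⁻⁸))^(1/4) = 2.656×10⁴ K.

T ≈ 2.656×10⁴ K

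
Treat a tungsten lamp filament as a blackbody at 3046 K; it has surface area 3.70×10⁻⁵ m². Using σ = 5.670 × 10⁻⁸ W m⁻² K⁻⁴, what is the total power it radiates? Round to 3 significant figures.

Area A = 3.70×10⁻⁵ m².
P = σAT⁴ = 5.670×10⁻⁸ × 3.70×10⁻⁵ × (3046)⁴ = 181 W.

P ≈ 181 W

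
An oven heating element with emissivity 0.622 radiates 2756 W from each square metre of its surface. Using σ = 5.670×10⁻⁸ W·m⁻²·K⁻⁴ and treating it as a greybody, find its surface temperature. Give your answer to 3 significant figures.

I = εσT⁴, so T = (I/εσ)^(1/4) = (2756/(0.622×5.670×10⁻⁸))^(1/4) = 529 K.

T ≈ 529 K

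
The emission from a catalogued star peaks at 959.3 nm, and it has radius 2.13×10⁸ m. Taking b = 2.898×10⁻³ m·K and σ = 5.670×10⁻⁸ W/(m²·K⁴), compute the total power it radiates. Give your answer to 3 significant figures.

P ≈ 2.69×10²⁴ W

Wien's law: T = b/λ_max = 2.898×10⁻³/9.593×10⁻⁷ = 3020.95 K.
Surface area A = 4πR² = 4π(2.13×10⁸ m)² = 5.70124×10¹⁷ m².
Then P = σAT⁴ = 5.670×10⁻⁸×5.70124×10¹⁷×(3020.95)⁴ = 2.69×10²⁴ W.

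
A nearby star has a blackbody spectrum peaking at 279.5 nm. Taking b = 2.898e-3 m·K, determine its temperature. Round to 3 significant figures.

T ≈ 1.04×10⁴ K

Wien's law gives T = b/λ_max = (2.898×10⁻³ m·K)/(2.795×10⁻⁷ m) = 1.04×10⁴ K.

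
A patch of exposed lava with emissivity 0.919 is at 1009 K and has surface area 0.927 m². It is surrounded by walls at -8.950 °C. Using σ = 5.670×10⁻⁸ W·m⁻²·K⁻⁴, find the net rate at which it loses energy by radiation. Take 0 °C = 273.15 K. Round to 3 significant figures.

Surroundings: T = -8.950 °C + 273.15 = 264.200 K.
Area A = 0.927 m².
Net radiated power P_net = εσA(T⁴ − T₀⁴) = 0.919×5.670×10⁻⁸×0.927×(1009⁴ − 264.200⁴).
T⁴ − T₀⁴ = 1.03649×10¹² − 4.87227×10⁹ = 1.03162×10¹² K⁴, so P_net = 4.98×10⁴ W.

Net loss ≈ 4.98×10⁴ W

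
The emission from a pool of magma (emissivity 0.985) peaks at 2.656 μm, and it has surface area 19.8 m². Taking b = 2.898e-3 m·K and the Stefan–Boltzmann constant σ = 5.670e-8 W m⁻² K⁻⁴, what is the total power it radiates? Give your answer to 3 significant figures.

P ≈ 1.57×10⁶ W

Wien's law: T = b/λ_max = 2.898×10⁻³/2.656×10⁻⁶ = 1091.11 K.
Area A = 19.8 m².
Then P = εσAT⁴ = 0.985×5.670×10⁻⁸×19.8×(1091.11)⁴ = 1.57×10⁶ W.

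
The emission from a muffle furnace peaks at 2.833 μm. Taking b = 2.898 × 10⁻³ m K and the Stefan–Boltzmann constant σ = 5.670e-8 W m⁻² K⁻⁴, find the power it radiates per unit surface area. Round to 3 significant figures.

I ≈ 6.21×10⁴ W/m²

Wien's law: T = b/λ_max = 2.898×10⁻³/2.833×10⁻⁶ = 1022.94 K.
Then I = σT⁴ = 5.670×10⁻⁸×(1022.94)⁴ = 6.21×10⁴ W/m².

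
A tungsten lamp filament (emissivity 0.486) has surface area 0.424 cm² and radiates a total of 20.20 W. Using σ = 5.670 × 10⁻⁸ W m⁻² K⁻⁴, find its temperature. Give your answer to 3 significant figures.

T ≈ 2.04×10³ K

Area A = 0.424 cm² = 4.24×10⁻⁵ m².
P = εσAT⁴ ⇒ T = (P/(εσA))^(1/4) = (20.20/(0.486×5.670×10⁻⁸×4.24×10⁻⁵))^(1/4) = 2.04×10³ K.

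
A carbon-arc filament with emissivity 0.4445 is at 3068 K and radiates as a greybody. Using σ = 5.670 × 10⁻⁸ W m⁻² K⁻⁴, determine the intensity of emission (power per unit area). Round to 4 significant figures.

Stefan–Boltzmann: I = εσT⁴ = 0.4445 × 5.670×10⁻⁸ × (3068)⁴ = 2.233×10⁶ W/m².

I ≈ 2.233×10⁶ W/m²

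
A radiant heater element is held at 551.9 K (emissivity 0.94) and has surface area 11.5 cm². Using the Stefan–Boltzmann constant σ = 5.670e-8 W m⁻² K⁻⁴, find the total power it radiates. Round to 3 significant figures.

P ≈ 5.69 W

Area A = 11.5 cm² = 1.15×10⁻³ m².
P = εσAT⁴ = 0.94 × 5.670×10⁻⁸ × 1.15×10⁻³ × (551.9)⁴ = 5.69 W.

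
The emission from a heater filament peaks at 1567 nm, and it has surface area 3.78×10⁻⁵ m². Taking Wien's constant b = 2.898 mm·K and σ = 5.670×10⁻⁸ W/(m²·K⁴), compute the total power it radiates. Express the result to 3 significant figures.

P ≈ 25.1 W

Wien's law: T = b/λ_max = 2.898×10⁻³/1.567×10⁻⁶ = 1849.39 K.
Area A = 3.78×10⁻⁵ m².
Then P = σAT⁴ = 5.670×10⁻⁸×3.78×10⁻⁵×(1849.39)⁴ = 25.1 W.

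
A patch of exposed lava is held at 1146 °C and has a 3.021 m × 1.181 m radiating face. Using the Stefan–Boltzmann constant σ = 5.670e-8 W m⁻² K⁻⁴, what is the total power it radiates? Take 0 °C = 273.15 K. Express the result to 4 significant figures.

P ≈ 8.205×10⁵ W

T = 1146 °C + 273.15 = 1419.15 K.
Area A = 3.021 × 1.181 = 3.5678 m².
P = σAT⁴ = 5.670×10⁻⁸ × 3.5678 × (1419.15)⁴ = 8.205×10⁵ W.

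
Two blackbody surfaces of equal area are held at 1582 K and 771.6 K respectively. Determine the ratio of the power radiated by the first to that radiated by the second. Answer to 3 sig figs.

With equal areas, P₁/P₂ = (T₁/T₂)⁴ = (1582/771.6)⁴ = 17.7.

P₁/P₂ ≈ 17.7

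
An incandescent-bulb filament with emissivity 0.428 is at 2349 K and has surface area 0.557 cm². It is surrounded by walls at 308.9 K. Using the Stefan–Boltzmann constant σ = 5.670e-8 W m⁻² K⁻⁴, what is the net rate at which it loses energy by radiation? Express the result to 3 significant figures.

Net loss ≈ 41.1 W

Area A = 0.557 cm² = 5.57×10⁻⁵ m².
Net radiated power P_net = εσA(T⁴ − T₀⁴) = 0.428×5.670×10⁻⁸×5.57×10⁻⁵×(2349⁴ − 308.9⁴).
T⁴ − T₀⁴ = 3.04461×10¹³ − 9.10483×10⁹ = 3.04370×10¹³ K⁴, so P_net = 41.1 W.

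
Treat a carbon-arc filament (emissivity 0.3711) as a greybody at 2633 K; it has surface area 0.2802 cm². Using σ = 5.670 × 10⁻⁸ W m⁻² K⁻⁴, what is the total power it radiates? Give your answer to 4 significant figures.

Area A = 0.2802 cm² = 2.802×10⁻⁵ m².
P = εσAT⁴ = 0.3711 × 5.670×10⁻⁸ × 2.802×10⁻⁵ × (2633)⁴ = 28.34 W.

P ≈ 28.34 W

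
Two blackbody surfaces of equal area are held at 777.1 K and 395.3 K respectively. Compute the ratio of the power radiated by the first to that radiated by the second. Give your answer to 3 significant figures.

With equal areas, P₁/P₂ = (T₁/T₂)⁴ = (777.1/395.3)⁴ = 14.9.

P₁/P₂ ≈ 14.9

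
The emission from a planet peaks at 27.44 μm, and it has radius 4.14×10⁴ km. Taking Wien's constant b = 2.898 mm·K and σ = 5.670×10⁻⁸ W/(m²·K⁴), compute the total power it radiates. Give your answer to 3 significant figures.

Wien's law: T = b/λ_max = 2.898×10⁻³/2.744×10⁻⁵ = 105.612 K.
Surface area A = 4πR² = 4π(4.14×10⁷ m)² = 2.15383×10¹⁶ m².
Then P = σAT⁴ = 5.670×10⁻⁸×2.15383×10¹⁶×(105.612)⁴ = 1.52×10¹⁷ W.

P ≈ 1.52×10¹⁷ W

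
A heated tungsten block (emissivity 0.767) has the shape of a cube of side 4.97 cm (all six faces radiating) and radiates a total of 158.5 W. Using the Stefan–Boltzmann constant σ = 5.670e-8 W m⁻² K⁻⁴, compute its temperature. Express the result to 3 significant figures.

T ≈ 704 K

Area A = 6s² = 6×(0.0497 m)² = 0.0148205 m².
P = εσAT⁴ ⇒ T = (P/(εσA))^(1/4) = (158.5/(0.767×5.670×10⁻⁸×0.0148205))^(1/4) = 704 K.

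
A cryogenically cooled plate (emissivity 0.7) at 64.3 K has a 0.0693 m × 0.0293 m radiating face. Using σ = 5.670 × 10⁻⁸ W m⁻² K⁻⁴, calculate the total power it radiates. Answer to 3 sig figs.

P ≈ 1.38×10⁻³ W

Area A = 0.0693 × 0.0293 = 2.03049×10⁻³ m².
P = εσAT⁴ = 0.7 × 5.670×10⁻⁸ × 2.03049×10⁻³ × (64.3)⁴ = 1.38×10⁻³ W.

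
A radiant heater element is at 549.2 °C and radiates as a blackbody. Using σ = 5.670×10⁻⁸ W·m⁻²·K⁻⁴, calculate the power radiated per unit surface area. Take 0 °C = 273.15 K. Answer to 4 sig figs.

I ≈ 2.593×10⁴ W/m²

T = 549.2 °C + 273.15 = 822.35 K.
Stefan–Boltzmann: I = σT⁴ = 5.670×10⁻⁸ × (822.35)⁴ = 2.593×10⁴ W/m².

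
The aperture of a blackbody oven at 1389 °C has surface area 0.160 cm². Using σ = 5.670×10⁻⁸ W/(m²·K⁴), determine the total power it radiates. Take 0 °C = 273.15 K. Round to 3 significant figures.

T = 1389 °C + 273.15 = 1662.15 K.
Area A = 0.160 cm² = 1.60×10⁻⁵ m².
P = σAT⁴ = 5.670×10⁻⁸ × 1.60×10⁻⁵ × (1662.15)⁴ = 6.92 W.

P ≈ 6.92 W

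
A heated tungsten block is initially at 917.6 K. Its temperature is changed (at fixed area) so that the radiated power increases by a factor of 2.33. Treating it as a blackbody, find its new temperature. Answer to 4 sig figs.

T₂ ≈ 1134 K

P ∝ T⁴, so T₂/T₁ = (P₂/P₁)^(1/4) = (2.33)^(1/4) = 1.23549.
T₂ = 917.6 × 1.23549 = 1134 K.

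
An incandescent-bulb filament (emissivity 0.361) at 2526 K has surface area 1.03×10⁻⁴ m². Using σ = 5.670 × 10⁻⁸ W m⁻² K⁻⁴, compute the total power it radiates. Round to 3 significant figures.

Area A = 1.03×10⁻⁴ m².
P = εσAT⁴ = 0.361 × 5.670×10⁻⁸ × 1.03×10⁻⁴ × (2526)⁴ = 85.8 W.

P ≈ 85.8 W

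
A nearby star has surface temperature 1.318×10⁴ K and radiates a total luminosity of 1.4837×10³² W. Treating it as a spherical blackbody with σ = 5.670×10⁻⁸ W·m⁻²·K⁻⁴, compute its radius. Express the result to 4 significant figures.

L = 4πR²σT⁴ ⇒ R = √(L/(4πσT⁴)).
σT⁴ = 1.71098×10⁹ W/m², so R = √(1.4837×10³²/(4π×1.71098×10⁹)) = 8.307×10¹⁰ m.

R ≈ 8.307×10¹⁰ m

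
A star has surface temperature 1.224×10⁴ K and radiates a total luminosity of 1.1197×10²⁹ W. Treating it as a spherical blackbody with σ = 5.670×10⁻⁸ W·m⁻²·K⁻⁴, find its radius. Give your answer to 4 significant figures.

R ≈ 2.646×10⁹ m

L = 4πR²σT⁴ ⇒ R = √(L/(4πσT⁴)).
σT⁴ = 1.27265×10⁹ W/m², so R = √(1.1197×10²⁹/(4π×1.27265×10⁹)) = 2.646×10⁹ m.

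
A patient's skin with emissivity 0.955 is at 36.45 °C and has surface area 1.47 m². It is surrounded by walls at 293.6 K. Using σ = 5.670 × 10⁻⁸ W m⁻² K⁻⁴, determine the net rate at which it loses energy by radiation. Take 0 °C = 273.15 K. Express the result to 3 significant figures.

T = 36.45 °C + 273.15 = 309.60 K.
Area A = 1.47 m².
Net radiated power P_net = εσA(T⁴ − T₀⁴) = 0.955×5.670×10⁻⁸×1.47×(309.60⁴ − 293.6⁴).
T⁴ − T₀⁴ = 9.18764×10⁹ − 7.43061×10⁹ = 1.75703×10⁹ K⁴, so P_net = 140 W.

Net loss ≈ 140 W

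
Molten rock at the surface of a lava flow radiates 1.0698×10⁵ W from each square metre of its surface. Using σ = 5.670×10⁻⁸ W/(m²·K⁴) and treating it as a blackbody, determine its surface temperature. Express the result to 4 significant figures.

T ≈ 1172 K

I = σT⁴, so T = (I/σ)^(1/4) = (1.0698×10⁵/(5.670×10⁻⁸))^(1/4) = 1172 K.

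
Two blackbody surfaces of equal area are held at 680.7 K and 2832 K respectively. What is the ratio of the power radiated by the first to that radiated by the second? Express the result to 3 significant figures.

P₁/P₂ ≈ 3.34×10⁻³

With equal areas, P₁/P₂ = (T₁/T₂)⁴ = (680.7/2832)⁴ = 3.34×10⁻³.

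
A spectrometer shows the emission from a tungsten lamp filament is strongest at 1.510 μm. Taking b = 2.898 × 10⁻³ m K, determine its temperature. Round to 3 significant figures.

Wien's law gives T = b/λ_max = (2.898×10⁻³ m·K)/(1.510×10⁻⁶ m) = 1.92×10³ K.

T ≈ 1.92×10³ K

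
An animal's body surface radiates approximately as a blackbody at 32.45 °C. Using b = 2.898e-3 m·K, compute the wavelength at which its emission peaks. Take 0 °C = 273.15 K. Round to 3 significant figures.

λ_max ≈ 9.48 μm

T = 32.45 °C + 273.15 = 305.60 K.
Wien's displacement law: λ_max = b/T = (2.898×10⁻³ m·K)/(305.60 K) = 9.483×10⁻⁶ m.
That is 9.48 μm, in the infrared range.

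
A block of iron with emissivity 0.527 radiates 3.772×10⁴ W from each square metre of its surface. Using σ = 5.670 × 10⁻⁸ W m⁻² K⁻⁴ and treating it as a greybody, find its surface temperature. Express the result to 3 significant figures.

T ≈ 1.06×10³ K

I = εσT⁴, so T = (I/εσ)^(1/4) = (3.772×10⁴/(0.527×5.670×10⁻⁸))^(1/4) = 1.06×10³ K.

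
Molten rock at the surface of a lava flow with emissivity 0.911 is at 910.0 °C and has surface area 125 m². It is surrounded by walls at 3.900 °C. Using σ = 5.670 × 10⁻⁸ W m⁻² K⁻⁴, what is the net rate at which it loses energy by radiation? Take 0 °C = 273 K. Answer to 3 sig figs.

T = 910.0 °C + 273 = 1183.0 K.
Surroundings: T = 3.900 °C + 273 = 276.900 K.
Area A = 125 m².
Net radiated power P_net = εσA(T⁴ − T₀⁴) = 0.911×5.670×10⁻⁸×125×(1183.0⁴ − 276.900⁴).
T⁴ − T₀⁴ = 1.95857×10¹² − 5.87884×10⁹ = 1.95269×10¹² K⁴, so P_net = 1.26×10⁷ W.

Net loss ≈ 1.26×10⁷ W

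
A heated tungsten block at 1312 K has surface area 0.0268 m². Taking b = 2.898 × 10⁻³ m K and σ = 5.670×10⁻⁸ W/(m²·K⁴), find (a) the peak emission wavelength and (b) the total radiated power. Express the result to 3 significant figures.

λ_max ≈ 2.21×10³ nm; P ≈ 4.50×10³ W

(a) λ_max = b/T = 2.898×10⁻³/1312 = 2.209×10⁻⁶ m = 2.21×10³ nm.
Area A = 0.0268 m².
(b) P = σAT⁴ = 5.670×10⁻⁸×0.0268×(1312)⁴ = 4.50×10³ W.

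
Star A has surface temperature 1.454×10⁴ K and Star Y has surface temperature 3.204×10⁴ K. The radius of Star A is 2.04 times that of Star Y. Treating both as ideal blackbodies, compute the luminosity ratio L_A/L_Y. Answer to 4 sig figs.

L ∝ R²T⁴, so L_A/L_Y = (R_A/R_Y)²(T_A/T_Y)⁴ = (2.04)² × (1.454×10⁴/3.204×10⁴)⁴ = 4.1616 × 0.0424119 = 0.1765.

L_A/L_Y ≈ 0.1765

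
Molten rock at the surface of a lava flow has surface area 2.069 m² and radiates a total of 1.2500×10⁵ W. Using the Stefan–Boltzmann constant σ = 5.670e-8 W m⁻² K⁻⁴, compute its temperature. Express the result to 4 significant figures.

T ≈ 1016 K

Area A = 2.069 m².
P = σAT⁴ ⇒ T = (P/(σA))^(1/4) = (1.2500×10⁵/(5.670×10⁻⁸×2.069))^(1/4) = 1016 K.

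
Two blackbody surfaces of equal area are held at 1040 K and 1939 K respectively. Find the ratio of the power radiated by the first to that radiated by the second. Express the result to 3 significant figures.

With equal areas, P₁/P₂ = (T₁/T₂)⁴ = (1040/1939)⁴ = 0.0828.

P₁/P₂ ≈ 0.0828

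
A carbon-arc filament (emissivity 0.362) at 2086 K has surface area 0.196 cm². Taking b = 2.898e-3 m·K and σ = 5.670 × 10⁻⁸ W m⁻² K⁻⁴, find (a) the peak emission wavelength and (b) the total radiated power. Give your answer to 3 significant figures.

λ_max ≈ 1.39×10³ nm; P ≈ 7.62 W

(a) λ_max = b/T = 2.898×10⁻³/2086 = 1.389×10⁻⁶ m = 1.39×10³ nm.
Area A = 0.196 cm² = 1.96×10⁻⁵ m².
(b) P = εσAT⁴ = 0.362×5.670×10⁻⁸×1.96×10⁻⁵×(2086)⁴ = 7.62 W.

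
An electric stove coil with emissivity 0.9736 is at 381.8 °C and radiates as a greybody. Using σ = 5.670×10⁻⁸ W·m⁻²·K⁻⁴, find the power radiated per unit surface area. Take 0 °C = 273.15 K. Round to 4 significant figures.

T = 381.8 °C + 273.15 = 654.95 K.
Stefan–Boltzmann: I = εσT⁴ = 0.9736 × 5.670×10⁻⁸ × (654.95)⁴ = 1.016×10⁴ W/m².

I ≈ 1.016×10⁴ W/m²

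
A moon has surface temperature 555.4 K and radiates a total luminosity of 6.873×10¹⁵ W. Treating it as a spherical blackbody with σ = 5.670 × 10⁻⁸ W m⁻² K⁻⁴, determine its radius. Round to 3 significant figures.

L = 4πR²σT⁴ ⇒ R = √(L/(4πσT⁴)).
σT⁴ = 5395.19 W/m², so R = √(6.873×10¹⁵/(4π×5395.19)) = 3.18×10⁵ m.

R ≈ 3.18×10⁵ m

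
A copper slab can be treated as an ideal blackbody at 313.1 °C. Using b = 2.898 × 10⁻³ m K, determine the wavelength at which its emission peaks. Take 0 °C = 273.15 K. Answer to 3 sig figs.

T = 313.1 °C + 273.15 = 586.25 K.
Wien's displacement law: λ_max = b/T = (2.898×10⁻³ m·K)/(586.25 K) = 4.943×10⁻⁶ m.
That is 4.94 μm, in the infrared range.

λ_max ≈ 4.94 μm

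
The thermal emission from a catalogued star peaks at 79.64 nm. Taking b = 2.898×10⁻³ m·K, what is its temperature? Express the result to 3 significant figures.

T ≈ 3.64×10⁴ K

Wien's law gives T = b/λ_max = (2.898×10⁻³ m·K)/(7.964×10⁻⁸ m) = 3.64×10⁴ K.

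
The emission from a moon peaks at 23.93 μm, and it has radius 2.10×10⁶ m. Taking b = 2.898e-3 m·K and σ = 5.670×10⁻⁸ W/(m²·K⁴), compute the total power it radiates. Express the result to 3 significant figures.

Wien's law: T = b/λ_max = 2.898×10⁻³/2.393×10⁻⁵ = 121.103 K.
Surface area A = 4πR² = 4π(2.10×10⁶ m)² = 5.54177×10¹³ m².
Then P = σAT⁴ = 5.670×10⁻⁸×5.54177×10¹³×(121.103)⁴ = 6.76×10¹⁴ W.

P ≈ 6.76×10¹⁴ W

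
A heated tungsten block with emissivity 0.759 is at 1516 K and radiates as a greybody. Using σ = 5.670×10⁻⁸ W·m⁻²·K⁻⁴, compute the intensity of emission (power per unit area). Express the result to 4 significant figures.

Stefan–Boltzmann: I = εσT⁴ = 0.759 × 5.670×10⁻⁸ × (1516)⁴ = 2.273×10⁵ W/m².

I ≈ 2.273×10⁵ W/m²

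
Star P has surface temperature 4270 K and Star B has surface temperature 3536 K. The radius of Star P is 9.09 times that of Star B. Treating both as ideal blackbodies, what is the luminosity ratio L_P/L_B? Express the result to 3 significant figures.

L_P/L_B ≈ 176

L ∝ R²T⁴, so L_P/L_B = (R_P/R_B)²(T_P/T_B)⁴ = (9.09)² × (4270/3536)⁴ = 82.6281 × 2.12649 = 176.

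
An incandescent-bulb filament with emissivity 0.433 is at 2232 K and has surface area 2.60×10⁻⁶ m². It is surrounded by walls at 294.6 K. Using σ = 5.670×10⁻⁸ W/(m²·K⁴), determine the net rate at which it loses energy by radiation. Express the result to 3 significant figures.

Area A = 2.60×10⁻⁶ m².
Net radiated power P_net = εσA(T⁴ − T₀⁴) = 0.433×5.670×10⁻⁸×2.60×10⁻⁶×(2232⁴ − 294.6⁴).
T⁴ − T₀⁴ = 2.48186×10¹³ − 7.53236×10⁹ = 2.48111×10¹³ K⁴, so P_net = 1.58 W.

Net loss ≈ 1.58 W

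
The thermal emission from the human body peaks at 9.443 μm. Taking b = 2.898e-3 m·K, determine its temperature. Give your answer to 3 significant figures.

T ≈ 307 K

Wien's law gives T = b/λ_max = (2.898×10⁻³ m·K)/(9.443×10⁻⁶ m) = 307 K.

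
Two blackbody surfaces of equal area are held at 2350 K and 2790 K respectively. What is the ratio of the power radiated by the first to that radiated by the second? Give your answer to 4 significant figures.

With equal areas, P₁/P₂ = (T₁/T₂)⁴ = (2350/2790)⁴ = 0.5033.

P₁/P₂ ≈ 0.5033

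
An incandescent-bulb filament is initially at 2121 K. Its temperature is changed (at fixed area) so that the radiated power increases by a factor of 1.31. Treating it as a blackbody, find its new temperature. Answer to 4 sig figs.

P ∝ T⁴, so T₂/T₁ = (P₂/P₁)^(1/4) = (1.31)^(1/4) = 1.06984.
T₂ = 2121 × 1.06984 = 2269 K.

T₂ ≈ 2269 K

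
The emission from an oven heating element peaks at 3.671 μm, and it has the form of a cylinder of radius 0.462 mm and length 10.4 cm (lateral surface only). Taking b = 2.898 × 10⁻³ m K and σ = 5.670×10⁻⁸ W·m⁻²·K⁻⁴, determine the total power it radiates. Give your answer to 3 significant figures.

P ≈ 6.65 W

Wien's law: T = b/λ_max = 2.898×10⁻³/3.671×10⁻⁶ = 789.431 K.
Lateral area A = 2πrL = 2π×4.62×10⁻⁴×0.104 = 3.01894×10⁻⁴ m².
Then P = σAT⁴ = 5.670×10⁻⁸×3.01894×10⁻⁴×(789.431)⁴ = 6.65 W.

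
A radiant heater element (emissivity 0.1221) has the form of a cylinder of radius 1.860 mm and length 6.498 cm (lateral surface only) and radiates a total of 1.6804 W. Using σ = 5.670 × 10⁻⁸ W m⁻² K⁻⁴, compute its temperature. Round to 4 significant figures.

Lateral area A = 2πrL = 2π×1.860×10⁻³×0.06498 = 7.59403×10⁻⁴ m².
P = εσAT⁴ ⇒ T = (P/(εσA))^(1/4) = (1.6804/(0.1221×5.670×10⁻⁸×7.59403×10⁻⁴))^(1/4) = 751.9 K.

T ≈ 751.9 K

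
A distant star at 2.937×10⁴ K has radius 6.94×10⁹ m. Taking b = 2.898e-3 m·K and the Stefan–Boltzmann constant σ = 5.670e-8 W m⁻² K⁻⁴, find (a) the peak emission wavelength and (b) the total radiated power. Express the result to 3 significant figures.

λ_max ≈ 98.7 nm; P ≈ 2.55×10³¹ W

(a) λ_max = b/T = 2.898×10⁻³/2.937×10⁴ = 9.867×10⁻⁸ m = 98.7 nm.
Surface area A = 4πR² = 4π(6.94×10⁹ m)² = 6.05242×10²⁰ m².
(b) P = σAT⁴ = 5.670×10⁻⁸×6.05242×10²⁰×(2.937×10⁴)⁴ = 2.55×10³¹ W.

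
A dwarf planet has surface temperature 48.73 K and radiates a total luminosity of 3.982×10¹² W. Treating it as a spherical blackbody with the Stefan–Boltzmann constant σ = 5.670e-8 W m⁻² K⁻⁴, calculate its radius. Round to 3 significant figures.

L = 4πR²σT⁴ ⇒ R = √(L/(4πσT⁴)).
σT⁴ = 0.319719 W/m², so R = √(3.982×10¹²/(4π×0.319719)) = 9.96×10⁵ m.

R ≈ 9.96×10⁵ m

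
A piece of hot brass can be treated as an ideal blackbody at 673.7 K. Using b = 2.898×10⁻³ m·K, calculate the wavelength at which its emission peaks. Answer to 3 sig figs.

λ_max ≈ 4.30 μm

Wien's displacement law: λ_max = b/T = (2.898×10⁻³ m·K)/(673.7 K) = 4.302×10⁻⁶ m.
That is 4.30 μm, in the infrared range.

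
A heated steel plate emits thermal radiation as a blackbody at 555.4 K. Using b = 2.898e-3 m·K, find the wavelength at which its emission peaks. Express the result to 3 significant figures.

Wien's displacement law: λ_max = b/T = (2.898×10⁻³ m·K)/(555.4 K) = 5.218×10⁻⁶ m.
That is 5.22 μm, in the infrared range.

λ_max ≈ 5.22 μm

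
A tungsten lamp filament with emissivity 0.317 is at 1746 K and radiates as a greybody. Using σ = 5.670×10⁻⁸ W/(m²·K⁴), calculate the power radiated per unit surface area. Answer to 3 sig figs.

I ≈ 1.67×10⁵ W/m²

Stefan–Boltzmann: I = εσT⁴ = 0.317 × 5.670×10⁻⁸ × (1746)⁴ = 1.67×10⁵ W/m².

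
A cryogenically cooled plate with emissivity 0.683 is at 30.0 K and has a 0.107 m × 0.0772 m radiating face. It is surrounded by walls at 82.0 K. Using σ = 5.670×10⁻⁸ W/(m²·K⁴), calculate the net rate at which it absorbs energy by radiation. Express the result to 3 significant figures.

Area A = 0.107 × 0.0772 = 8.2604×10⁻³ m².
Net radiated power P_net = εσA(T⁴ − T₀⁴) = 0.683×5.670×10⁻⁸×8.2604×10⁻³×(30.0⁴ − 82.0⁴).
T⁴ − T₀⁴ = 8.10000×10⁵ − 4.52122×10⁷ = -4.44022×10⁷ K⁴, so P_net = -0.0142 W — negative, meaning a net gain of 0.0142 W.

Net gain ≈ 0.0142 W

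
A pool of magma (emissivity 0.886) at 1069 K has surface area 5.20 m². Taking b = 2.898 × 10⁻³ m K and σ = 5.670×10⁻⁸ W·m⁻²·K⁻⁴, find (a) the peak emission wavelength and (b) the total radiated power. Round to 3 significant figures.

(a) λ_max = b/T = 2.898×10⁻³/1069 = 2.711×10⁻⁶ m = 2.71×10³ nm.
Area A = 5.20 m².
(b) P = εσAT⁴ = 0.886×5.670×10⁻⁸×5.20×(1069)⁴ = 3.41×10⁵ W.

λ_max ≈ 2.71×10³ nm; P ≈ 3.41×10⁵ W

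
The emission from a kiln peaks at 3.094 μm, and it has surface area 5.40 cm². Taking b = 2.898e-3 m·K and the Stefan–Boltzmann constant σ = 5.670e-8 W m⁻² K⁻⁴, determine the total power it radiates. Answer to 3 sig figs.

P ≈ 23.6 W

Wien's law: T = b/λ_max = 2.898×10⁻³/3.094×10⁻⁶ = 936.652 K.
Area A = 5.40 cm² = 5.40×10⁻⁴ m².
Then P = σAT⁴ = 5.670×10⁻⁸×5.40×10⁻⁴×(936.652)⁴ = 23.6 W.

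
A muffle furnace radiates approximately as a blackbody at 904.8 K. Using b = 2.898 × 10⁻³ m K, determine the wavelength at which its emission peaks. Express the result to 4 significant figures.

Wien's displacement law: λ_max = b/T = (2.898×10⁻³ m·K)/(904.8 K) = 3.2029×10⁻⁶ m.
That is 3.203 μm, in the infrared range.

λ_max ≈ 3.203 μm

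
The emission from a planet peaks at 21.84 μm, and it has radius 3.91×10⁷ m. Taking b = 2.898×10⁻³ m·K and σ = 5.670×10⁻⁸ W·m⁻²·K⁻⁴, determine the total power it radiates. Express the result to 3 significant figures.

Wien's law: T = b/λ_max = 2.898×10⁻³/2.184×10⁻⁵ = 132.692 K.
Surface area A = 4πR² = 4π(3.91×10⁷ m)² = 1.92116×10¹⁶ m².
Then P = σAT⁴ = 5.670×10⁻⁸×1.92116×10¹⁶×(132.692)⁴ = 3.38×10¹⁷ W.

P ≈ 3.38×10¹⁷ W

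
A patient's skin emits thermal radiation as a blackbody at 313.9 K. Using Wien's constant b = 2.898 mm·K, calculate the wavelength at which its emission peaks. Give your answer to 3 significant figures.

λ_max ≈ 9.23 μm

Wien's displacement law: λ_max = b/T = (2.898×10⁻³ m·K)/(313.9 K) = 9.232×10⁻⁶ m.
That is 9.23 μm, in the infrared range.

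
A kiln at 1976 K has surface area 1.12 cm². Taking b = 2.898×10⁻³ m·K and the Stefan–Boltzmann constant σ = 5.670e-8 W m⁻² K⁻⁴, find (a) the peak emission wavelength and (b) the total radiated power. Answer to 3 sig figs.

(a) λ_max = b/T = 2.898×10⁻³/1976 = 1.467×10⁻⁶ m = 1.47×10³ nm.
Area A = 1.12 cm² = 1.12×10⁻⁴ m².
(b) P = σAT⁴ = 5.670×10⁻⁸×1.12×10⁻⁴×(1976)⁴ = 96.8 W.

λ_max ≈ 1.47×10³ nm; P ≈ 96.8 W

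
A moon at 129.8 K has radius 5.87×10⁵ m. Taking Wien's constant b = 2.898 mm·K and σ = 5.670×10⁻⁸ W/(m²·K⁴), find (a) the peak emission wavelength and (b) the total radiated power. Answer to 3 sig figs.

(a) λ_max = b/T = 2.898×10⁻³/129.8 = 2.233×10⁻⁵ m = 22.3 μm.
Surface area A = 4πR² = 4π(5.87×10⁵ m)² = 4.32998×10¹² m².
(b) P = σAT⁴ = 5.670×10⁻⁸×4.32998×10¹²×(129.8)⁴ = 6.97×10¹³ W.

λ_max ≈ 22.3 μm; P ≈ 6.97×10¹³ W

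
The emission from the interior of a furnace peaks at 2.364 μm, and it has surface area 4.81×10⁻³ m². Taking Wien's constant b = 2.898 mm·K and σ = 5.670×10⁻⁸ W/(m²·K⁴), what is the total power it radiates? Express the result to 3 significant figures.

Wien's law: T = b/λ_max = 2.898×10⁻³/2.364×10⁻⁶ = 1225.89 K.
Area A = 4.81×10⁻³ m².
Then P = σAT⁴ = 5.670×10⁻⁸×4.81×10⁻³×(1225.89)⁴ = 616 W.

P ≈ 616 W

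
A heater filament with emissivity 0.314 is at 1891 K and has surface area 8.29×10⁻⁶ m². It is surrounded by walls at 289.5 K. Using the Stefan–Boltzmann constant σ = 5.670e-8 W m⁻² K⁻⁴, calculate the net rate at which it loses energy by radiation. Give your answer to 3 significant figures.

Net loss ≈ 1.89 W

Area A = 8.29×10⁻⁶ m².
Net radiated power P_net = εσA(T⁴ − T₀⁴) = 0.314×5.670×10⁻⁸×8.29×10⁻⁶×(1891⁴ − 289.5⁴).
T⁴ − T₀⁴ = 1.27869×10¹³ − 7.02416×10⁹ = 1.27799×10¹³ K⁴, so P_net = 1.89 W.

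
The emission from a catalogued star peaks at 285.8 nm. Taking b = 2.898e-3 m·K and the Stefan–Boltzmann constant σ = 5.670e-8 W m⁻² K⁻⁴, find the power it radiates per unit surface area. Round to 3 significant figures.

I ≈ 5.99×10⁸ W/m²

Wien's law: T = b/λ_max = 2.898×10⁻³/2.858×10⁻⁷ = 10140.0 K.
Then I = σT⁴ = 5.670×10⁻⁸×(10140.0)⁴ = 5.99×10⁸ W/m².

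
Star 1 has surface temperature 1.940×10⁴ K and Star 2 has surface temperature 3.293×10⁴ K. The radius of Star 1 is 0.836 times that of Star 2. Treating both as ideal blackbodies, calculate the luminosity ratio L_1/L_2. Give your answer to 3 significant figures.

L_1/L_2 ≈ 0.0842

L ∝ R²T⁴, so L_1/L_2 = (R_1/R_2)²(T_1/T_2)⁴ = (0.836)² × (1.940×10⁴/3.293×10⁴)⁴ = 0.698896 × 0.120459 = 0.0842.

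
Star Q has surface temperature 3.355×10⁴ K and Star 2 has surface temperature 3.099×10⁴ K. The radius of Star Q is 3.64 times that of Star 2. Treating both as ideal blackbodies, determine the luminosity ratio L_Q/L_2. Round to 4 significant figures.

L_Q/L_2 ≈ 18.20

L ∝ R²T⁴, so L_Q/L_2 = (R_Q/R_2)²(T_Q/T_2)⁴ = (3.64)² × (3.355×10⁴/3.099×10⁴)⁴ = 13.2496 × 1.37367 = 18.20.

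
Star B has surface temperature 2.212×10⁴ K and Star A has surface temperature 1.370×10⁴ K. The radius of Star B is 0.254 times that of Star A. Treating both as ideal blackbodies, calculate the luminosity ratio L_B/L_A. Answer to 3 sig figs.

L ∝ R²T⁴, so L_B/L_A = (R_B/R_A)²(T_B/T_A)⁴ = (0.254)² × (2.212×10⁴/1.370×10⁴)⁴ = 0.064516 × 6.79608 = 0.438.

L_B/L_A ≈ 0.438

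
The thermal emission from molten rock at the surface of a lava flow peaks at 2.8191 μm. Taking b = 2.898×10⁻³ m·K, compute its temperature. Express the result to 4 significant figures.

T ≈ 1028 K

Wien's law gives T = b/λ_max = (2.898×10⁻³ m·K)/(2.8191×10⁻⁶ m) = 1028 K.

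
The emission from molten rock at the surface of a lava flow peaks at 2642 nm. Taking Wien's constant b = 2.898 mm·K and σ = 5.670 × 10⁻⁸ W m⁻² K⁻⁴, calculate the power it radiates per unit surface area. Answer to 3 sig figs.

I ≈ 8.21×10⁴ W/m²

Wien's law: T = b/λ_max = 2.898×10⁻³/2.642×10⁻⁶ = 1096.90 K.
Then I = σT⁴ = 5.670×10⁻⁸×(1096.90)⁴ = 8.21×10⁴ W/m².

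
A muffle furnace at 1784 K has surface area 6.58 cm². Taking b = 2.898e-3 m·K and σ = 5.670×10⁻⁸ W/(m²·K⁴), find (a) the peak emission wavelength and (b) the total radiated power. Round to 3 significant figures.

λ_max ≈ 1.62 μm; P ≈ 378 W

(a) λ_max = b/T = 2.898×10⁻³/1784 = 1.624×10⁻⁶ m = 1.62 μm.
Area A = 6.58 cm² = 6.58×10⁻⁴ m².
(b) P = σAT⁴ = 5.670×10⁻⁸×6.58×10⁻⁴×(1784)⁴ = 378 W.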